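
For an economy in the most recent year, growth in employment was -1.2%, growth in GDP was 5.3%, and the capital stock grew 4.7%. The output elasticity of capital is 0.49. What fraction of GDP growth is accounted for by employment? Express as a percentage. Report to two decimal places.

Labor's share = 1 − 0.49 = 0.51.
Employment contributed 0.51 × (-1.2) = -0.612 pp.
Share of growth = -0.612 / 5.3 × 100 = -11.5472%.

Employment accounted for -11.55% of growth.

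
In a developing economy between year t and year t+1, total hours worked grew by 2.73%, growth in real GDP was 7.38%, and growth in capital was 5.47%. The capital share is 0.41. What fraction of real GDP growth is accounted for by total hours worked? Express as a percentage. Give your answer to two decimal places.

Labor's share = 1 − 0.41 = 0.59.
Total hours worked contributed 0.59 × 2.73 = 1.6107 pp.
Share of growth = 1.6107 / 7.38 × 100 = 21.8252%.

21.83%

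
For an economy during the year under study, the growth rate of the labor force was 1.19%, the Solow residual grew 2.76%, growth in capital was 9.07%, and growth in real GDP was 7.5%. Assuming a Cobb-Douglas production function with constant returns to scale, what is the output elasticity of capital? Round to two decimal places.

α = 0.45

gY = gA + α·gK + (1−α)·gL, so gY − gA − gL = α(gK − gL).
7.5 − 2.76 − 1.19 = α × (9.07 − 1.19).
3.55 = 7.88 α, so α = 0.4505.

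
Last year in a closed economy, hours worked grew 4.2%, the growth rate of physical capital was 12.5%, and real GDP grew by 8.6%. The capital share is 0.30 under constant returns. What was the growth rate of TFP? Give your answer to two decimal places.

Labor's share = 1 − 0.3 = 0.7.
Physical capital: 0.3 × 12.5 = 3.75 pp.
Hours worked: 0.7 × 4.2 = 2.94 pp.
TFP growth = 8.6 − 6.69 = 1.91%.

TFP growth was 1.91%.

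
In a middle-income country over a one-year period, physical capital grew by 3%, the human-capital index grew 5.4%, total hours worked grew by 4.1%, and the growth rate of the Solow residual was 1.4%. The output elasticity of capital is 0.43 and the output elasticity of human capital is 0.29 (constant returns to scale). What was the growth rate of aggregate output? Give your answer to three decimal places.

Labor's share = 1 − 0.43 − 0.29 = 0.28.
Physical capital: 0.43 × 3 = 1.29 pp.
The human-capital index: 0.29 × 5.4 = 1.566 pp.
Total hours worked: 0.28 × 4.1 = 1.148 pp.
Output growth = 1.4 + 4.004 = 5.404%.

5.404%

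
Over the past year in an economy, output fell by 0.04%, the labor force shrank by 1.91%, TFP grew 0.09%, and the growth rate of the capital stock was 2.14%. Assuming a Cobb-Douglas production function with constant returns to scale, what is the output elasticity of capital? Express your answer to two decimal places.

0.44

gY = gA + α·gK + (1−α)·gL, so gY − gA − gL = α(gK − gL).
-0.04 − 0.09 + 1.91 = α × (2.14 − (-1.91)).
1.78 = 4.05 α, so α = 0.4395.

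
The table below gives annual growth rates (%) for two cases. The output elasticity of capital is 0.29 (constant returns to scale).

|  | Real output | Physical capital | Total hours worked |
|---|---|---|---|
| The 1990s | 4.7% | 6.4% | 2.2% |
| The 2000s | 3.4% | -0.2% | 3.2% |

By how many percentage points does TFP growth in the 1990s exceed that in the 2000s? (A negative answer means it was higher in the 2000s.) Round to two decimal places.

0.10 percentage points

Labor's share = 1 − 0.29 = 0.71.
The 1990s: TFP = 4.7 − 1.856 − 1.562 = 1.282%.
The 2000s: TFP = 3.4 + 0.058 − 2.272 = 1.186%.
Difference = 1.282 − (1.186) = 0.096 pp.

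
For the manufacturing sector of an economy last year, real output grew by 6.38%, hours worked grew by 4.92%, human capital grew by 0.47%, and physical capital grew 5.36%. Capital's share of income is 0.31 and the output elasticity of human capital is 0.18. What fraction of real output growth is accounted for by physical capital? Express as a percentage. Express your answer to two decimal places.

26.04%

Physical capital contributed 0.31 × 5.36 = 1.6616 pp.
Share of growth = 1.6616 / 6.38 × 100 = 26.0439%.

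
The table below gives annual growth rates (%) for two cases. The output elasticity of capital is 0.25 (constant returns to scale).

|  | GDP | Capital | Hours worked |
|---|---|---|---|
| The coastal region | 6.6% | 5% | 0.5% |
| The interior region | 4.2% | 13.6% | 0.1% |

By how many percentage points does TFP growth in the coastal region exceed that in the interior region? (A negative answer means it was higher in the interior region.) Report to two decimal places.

Labor's share = 1 − 0.25 = 0.75.
The coastal region: TFP = 6.6 − 1.25 − 0.375 = 4.975%.
The interior region: TFP = 4.2 − 3.4 − 0.075 = 0.725%.
Difference = 4.975 − (0.725) = 4.25 pp.

4.25 percentage points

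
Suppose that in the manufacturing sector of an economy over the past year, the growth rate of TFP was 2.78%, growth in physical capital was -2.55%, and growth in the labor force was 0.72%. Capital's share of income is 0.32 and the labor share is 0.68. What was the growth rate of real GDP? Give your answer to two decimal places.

2.45%

Labor's share = 1 − 0.32 = 0.68.
Physical capital: 0.32 × (-2.55) = -0.816 pp.
The labor force: 0.68 × 0.72 = 0.4896 pp.
Output growth = 2.78 + (-0.3264) = 2.4536%.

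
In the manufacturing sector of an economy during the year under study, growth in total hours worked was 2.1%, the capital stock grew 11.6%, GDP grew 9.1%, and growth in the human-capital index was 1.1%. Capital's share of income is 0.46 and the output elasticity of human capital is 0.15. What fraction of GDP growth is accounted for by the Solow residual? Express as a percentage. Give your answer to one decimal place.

Labor's share = 1 − 0.46 − 0.15 = 0.39.
The capital stock: 0.46 × 11.6 = 5.336 pp.
The human-capital index: 0.15 × 1.1 = 0.165 pp.
Total hours worked: 0.39 × 2.1 = 0.819 pp.
TFP growth = 9.1 − 6.32 = 2.78%.
TFP share of growth = 2.78 / 9.1 × 100 = 30.549%.

The Solow residual accounted for 30.5% of growth.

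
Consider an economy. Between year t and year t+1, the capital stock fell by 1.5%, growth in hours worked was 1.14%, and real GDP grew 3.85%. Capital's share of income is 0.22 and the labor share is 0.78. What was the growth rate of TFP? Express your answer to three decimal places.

3.291%

Labor's share = 1 − 0.22 = 0.78.
The capital stock: 0.22 × (-1.5) = -0.33 pp.
Hours worked: 0.78 × 1.14 = 0.8892 pp.
TFP growth = 3.85 − 0.5592 = 3.2908%.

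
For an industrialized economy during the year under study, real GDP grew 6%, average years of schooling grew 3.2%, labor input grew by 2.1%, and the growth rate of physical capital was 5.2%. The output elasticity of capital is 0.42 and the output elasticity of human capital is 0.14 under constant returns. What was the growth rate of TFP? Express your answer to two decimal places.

2.44%

Labor's share = 1 − 0.42 − 0.14 = 0.44.
Physical capital: 0.42 × 5.2 = 2.184 pp.
Average years of schooling: 0.14 × 3.2 = 0.448 pp.
Labor input: 0.44 × 2.1 = 0.924 pp.
TFP growth = 6 − 3.556 = 2.444%.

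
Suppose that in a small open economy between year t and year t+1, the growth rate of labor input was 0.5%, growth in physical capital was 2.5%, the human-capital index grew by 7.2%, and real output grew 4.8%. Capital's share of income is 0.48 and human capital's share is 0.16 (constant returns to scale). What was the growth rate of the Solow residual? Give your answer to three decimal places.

2.268%

Labor's share = 1 − 0.48 − 0.16 = 0.36.
Physical capital: 0.48 × 2.5 = 1.2 pp.
The human-capital index: 0.16 × 7.2 = 1.152 pp.
Labor input: 0.36 × 0.5 = 0.18 pp.
TFP growth = 4.8 − 2.532 = 2.268%.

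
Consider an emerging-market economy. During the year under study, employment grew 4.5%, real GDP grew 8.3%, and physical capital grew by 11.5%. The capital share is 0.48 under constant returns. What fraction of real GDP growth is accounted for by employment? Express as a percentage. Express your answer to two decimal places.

Employment accounted for 28.19% of growth.

Labor's share = 1 − 0.48 = 0.52.
Employment contributed 0.52 × 4.5 = 2.34 pp.
Share of growth = 2.34 / 8.3 × 100 = 28.1928%.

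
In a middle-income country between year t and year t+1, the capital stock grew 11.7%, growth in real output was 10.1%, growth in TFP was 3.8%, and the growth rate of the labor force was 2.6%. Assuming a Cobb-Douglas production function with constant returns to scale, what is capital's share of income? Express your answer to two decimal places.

α = 0.41

gY = gA + α·gK + (1−α)·gL, so gY − gA − gL = α(gK − gL).
10.1 − 3.8 − 2.6 = α × (11.7 − 2.6).
3.7 = 9.1 α, so α = 0.4066.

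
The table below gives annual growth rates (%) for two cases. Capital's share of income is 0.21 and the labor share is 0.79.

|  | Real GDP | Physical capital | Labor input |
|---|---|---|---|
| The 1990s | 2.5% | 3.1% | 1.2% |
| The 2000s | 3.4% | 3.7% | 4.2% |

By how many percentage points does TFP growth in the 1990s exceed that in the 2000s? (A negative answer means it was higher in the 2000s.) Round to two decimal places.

Labor's share = 1 − 0.21 = 0.79.
The 1990s: TFP = 2.5 − 0.651 − 0.948 = 0.901%.
The 2000s: TFP = 3.4 − 0.777 − 3.318 = -0.695%.
Difference = 0.901 − (-0.695) = 1.596 pp.

1.60 percentage points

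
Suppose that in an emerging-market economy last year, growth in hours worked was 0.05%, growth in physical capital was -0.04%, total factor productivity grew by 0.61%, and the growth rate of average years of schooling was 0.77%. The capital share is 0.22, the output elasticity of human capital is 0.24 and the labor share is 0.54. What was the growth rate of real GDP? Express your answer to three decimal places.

Real GDP grew 0.813%.

Labor's share = 1 − 0.22 − 0.24 = 0.54.
Physical capital: 0.22 × (-0.04) = -0.0088 pp.
Average years of schooling: 0.24 × 0.77 = 0.1848 pp.
Hours worked: 0.54 × 0.05 = 0.027 pp.
Output growth = 0.61 + 0.203 = 0.813%.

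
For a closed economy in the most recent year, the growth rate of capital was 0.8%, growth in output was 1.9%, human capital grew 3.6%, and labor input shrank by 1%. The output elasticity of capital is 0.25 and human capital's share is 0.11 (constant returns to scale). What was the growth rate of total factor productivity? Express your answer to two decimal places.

Labor's share = 1 − 0.25 − 0.11 = 0.64.
Capital: 0.25 × 0.8 = 0.2 pp.
Human capital: 0.11 × 3.6 = 0.396 pp.
Labor input: 0.64 × (-1) = -0.64 pp.
TFP growth = 1.9 + 0.044 = 1.944%.

Total factor productivity growth was 1.94%.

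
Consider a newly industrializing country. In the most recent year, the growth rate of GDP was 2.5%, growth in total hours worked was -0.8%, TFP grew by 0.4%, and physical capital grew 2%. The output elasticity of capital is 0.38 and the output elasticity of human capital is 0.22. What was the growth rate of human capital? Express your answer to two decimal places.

Human capital growth was 7.55%.

Labor's share = 1 − 0.38 − 0.22 = 0.4.
gY = gA + 0.38×2 + 0.4×(-0.8) + 0.22×g.
0.22×g = 2.5 − 0.4 − 0.44 = 1.66.
g = 1.66 / 0.22 = 7.5455%.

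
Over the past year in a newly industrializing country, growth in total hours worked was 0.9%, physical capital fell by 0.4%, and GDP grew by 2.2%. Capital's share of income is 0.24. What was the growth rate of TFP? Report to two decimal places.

Labor's share = 1 − 0.24 = 0.76.
Physical capital: 0.24 × (-0.4) = -0.096 pp.
Total hours worked: 0.76 × 0.9 = 0.684 pp.
TFP growth = 2.2 − 0.588 = 1.612%.

TFP growth was 1.61%.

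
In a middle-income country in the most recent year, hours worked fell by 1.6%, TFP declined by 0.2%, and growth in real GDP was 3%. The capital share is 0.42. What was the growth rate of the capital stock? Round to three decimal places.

9.829%

Labor's share = 1 − 0.42 = 0.58.
gY = gA + 0.58×(-1.6) + 0.42×g.
0.42×g = 3 + 0.2 + 0.928 = 4.128.
g = 4.128 / 0.42 = 9.82857%.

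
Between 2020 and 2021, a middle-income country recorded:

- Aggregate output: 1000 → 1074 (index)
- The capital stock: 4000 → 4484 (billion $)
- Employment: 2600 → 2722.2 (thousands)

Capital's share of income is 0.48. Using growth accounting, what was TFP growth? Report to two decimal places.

Aggregate output growth = (1074 − 1000) / 1000 = 7.4%.
The capital stock growth = (4484 − 4000) / 4000 = 12.1%.
Employment growth = (2722.2 − 2600) / 2600 = 4.7%.
Labor's share = 1 − 0.48 = 0.52.
The capital stock: 0.48 × 12.1 = 5.808 pp.
Employment: 0.52 × 4.7 = 2.444 pp.
TFP growth = 7.4 − 8.252 = -0.852%.

-0.85%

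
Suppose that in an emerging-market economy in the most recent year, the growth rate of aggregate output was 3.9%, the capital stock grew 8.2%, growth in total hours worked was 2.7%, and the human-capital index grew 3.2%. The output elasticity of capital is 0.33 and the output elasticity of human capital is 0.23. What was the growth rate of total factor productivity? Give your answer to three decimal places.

-0.730%

Labor's share = 1 − 0.33 − 0.23 = 0.44.
The capital stock: 0.33 × 8.2 = 2.706 pp.
The human-capital index: 0.23 × 3.2 = 0.736 pp.
Total hours worked: 0.44 × 2.7 = 1.188 pp.
TFP growth = 3.9 − 4.63 = -0.73%.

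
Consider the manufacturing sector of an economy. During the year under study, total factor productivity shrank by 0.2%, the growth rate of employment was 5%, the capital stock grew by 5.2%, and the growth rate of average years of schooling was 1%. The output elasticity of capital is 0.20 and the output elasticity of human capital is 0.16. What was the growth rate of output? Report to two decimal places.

Output grew 4.20%.

Labor's share = 1 − 0.2 − 0.16 = 0.64.
The capital stock: 0.2 × 5.2 = 1.04 pp.
Average years of schooling: 0.16 × 1 = 0.16 pp.
Employment: 0.64 × 5 = 3.2 pp.
Output growth = -0.2 + 4.4 = 4.2%.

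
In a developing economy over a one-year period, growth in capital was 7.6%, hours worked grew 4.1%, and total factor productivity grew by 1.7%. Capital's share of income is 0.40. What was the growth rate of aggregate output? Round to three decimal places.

Aggregate output grew 7.200%.

Labor's share = 1 − 0.4 = 0.6.
Capital: 0.4 × 7.6 = 3.04 pp.
Hours worked: 0.6 × 4.1 = 2.46 pp.
Output growth = 1.7 + 5.5 = 7.2%.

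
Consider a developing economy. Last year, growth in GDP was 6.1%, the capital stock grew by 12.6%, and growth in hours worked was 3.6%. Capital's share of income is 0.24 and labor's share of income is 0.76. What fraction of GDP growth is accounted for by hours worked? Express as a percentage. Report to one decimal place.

Labor's share = 1 − 0.24 = 0.76.
Hours worked contributed 0.76 × 3.6 = 2.736 pp.
Share of growth = 2.736 / 6.1 × 100 = 44.852%.

44.9%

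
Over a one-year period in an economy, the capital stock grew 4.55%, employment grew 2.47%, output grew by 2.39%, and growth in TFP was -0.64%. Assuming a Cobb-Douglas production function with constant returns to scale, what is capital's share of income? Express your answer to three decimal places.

gY = gA + α·gK + (1−α)·gL, so gY − gA − gL = α(gK − gL).
2.39 + 0.64 − 2.47 = α × (4.55 − 2.47).
0.56 = 2.08 α, so α = 0.26923.

Capital's share of income is 0.269.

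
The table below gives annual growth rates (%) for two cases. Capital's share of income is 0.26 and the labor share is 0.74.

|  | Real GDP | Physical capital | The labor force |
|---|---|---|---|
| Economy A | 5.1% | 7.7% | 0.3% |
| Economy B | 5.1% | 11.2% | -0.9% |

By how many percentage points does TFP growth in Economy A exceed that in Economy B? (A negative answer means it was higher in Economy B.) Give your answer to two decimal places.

0.02 percentage points

Labor's share = 1 − 0.26 = 0.74.
Economy A: TFP = 5.1 − 2.002 − 0.222 = 2.876%.
Economy B: TFP = 5.1 − 2.912 + 0.666 = 2.854%.
Difference = 2.876 − (2.854) = 0.022 pp.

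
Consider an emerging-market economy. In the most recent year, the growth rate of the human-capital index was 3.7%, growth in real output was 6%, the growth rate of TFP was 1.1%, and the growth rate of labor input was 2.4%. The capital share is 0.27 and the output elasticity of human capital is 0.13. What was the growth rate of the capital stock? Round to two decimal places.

The capital stock growth was 11.03%.

Labor's share = 1 − 0.27 − 0.13 = 0.6.
gY = gA + 0.13×3.7 + 0.6×2.4 + 0.27×g.
0.27×g = 6 − 1.1 − 1.921 = 2.979.
g = 2.979 / 0.27 = 11.0333%.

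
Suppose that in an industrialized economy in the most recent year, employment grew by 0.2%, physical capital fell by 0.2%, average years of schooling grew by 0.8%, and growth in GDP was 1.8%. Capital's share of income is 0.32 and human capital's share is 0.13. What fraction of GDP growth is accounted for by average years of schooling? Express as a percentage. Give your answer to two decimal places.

5.78%

Average years of schooling contributed 0.13 × 0.8 = 0.104 pp.
Share of growth = 0.104 / 1.8 × 100 = 5.7778%.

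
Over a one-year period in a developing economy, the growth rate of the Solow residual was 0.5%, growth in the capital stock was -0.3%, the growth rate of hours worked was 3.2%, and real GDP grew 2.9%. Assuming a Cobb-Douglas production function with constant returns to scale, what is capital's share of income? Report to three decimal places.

α = 0.229

gY = gA + α·gK + (1−α)·gL, so gY − gA − gL = α(gK − gL).
2.9 − 0.5 − 3.2 = α × (-0.3 − 3.2).
-0.8 = -3.5 α, so α = 0.22857.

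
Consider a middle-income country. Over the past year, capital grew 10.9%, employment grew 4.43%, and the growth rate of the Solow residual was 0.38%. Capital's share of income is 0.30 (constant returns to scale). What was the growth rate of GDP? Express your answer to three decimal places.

6.751%

Labor's share = 1 − 0.3 = 0.7.
Capital: 0.3 × 10.9 = 3.27 pp.
Employment: 0.7 × 4.43 = 3.101 pp.
Output growth = 0.38 + 6.371 = 6.751%.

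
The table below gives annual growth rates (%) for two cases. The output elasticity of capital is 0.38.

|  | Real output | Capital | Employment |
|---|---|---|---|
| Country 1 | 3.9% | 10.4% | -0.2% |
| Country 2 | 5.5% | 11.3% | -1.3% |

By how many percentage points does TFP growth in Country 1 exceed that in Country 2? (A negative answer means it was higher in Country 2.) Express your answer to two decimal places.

Labor's share = 1 − 0.38 = 0.62.
Country 1: TFP = 3.9 − 3.952 + 0.124 = 0.072%.
Country 2: TFP = 5.5 − 4.294 + 0.806 = 2.012%.
Difference = 0.072 − (2.012) = -1.94 pp.

-1.94 percentage points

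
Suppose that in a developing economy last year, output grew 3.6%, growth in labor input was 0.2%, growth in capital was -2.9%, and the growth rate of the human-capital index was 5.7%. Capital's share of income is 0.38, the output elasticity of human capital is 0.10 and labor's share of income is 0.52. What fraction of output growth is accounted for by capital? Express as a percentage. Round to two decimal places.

Capital contributed 0.38 × (-2.9) = -1.102 pp.
Share of growth = -1.102 / 3.6 × 100 = -30.6111%.

-30.61%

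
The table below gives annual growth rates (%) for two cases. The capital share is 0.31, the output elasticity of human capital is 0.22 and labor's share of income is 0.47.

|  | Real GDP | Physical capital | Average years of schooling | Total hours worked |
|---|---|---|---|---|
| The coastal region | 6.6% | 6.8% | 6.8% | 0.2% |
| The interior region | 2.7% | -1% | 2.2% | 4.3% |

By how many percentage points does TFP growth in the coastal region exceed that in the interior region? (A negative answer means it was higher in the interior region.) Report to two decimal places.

Labor's share = 1 − 0.31 − 0.22 = 0.47.
The coastal region: TFP = 6.6 − 2.108 − 1.496 − 0.094 = 2.902%.
The interior region: TFP = 2.7 + 0.31 − 0.484 − 2.021 = 0.505%.
Difference = 2.902 − (0.505) = 2.397 pp.

2.40 percentage points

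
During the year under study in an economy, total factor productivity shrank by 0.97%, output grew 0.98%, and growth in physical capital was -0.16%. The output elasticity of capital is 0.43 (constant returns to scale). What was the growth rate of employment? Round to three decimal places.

Labor's share = 1 − 0.43 = 0.57.
gY = gA + 0.43×(-0.16) + 0.57×g.
0.57×g = 0.98 + 0.97 + 0.0688 = 2.0188.
g = 2.0188 / 0.57 = 3.54175%.

Employment grew 3.542%.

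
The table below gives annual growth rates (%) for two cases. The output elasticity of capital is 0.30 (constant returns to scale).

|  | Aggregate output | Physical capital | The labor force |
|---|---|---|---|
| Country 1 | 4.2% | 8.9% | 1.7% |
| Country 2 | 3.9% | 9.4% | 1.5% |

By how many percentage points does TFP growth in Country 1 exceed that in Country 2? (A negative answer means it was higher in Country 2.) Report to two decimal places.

0.31 percentage points

Labor's share = 1 − 0.3 = 0.7.
Country 1: TFP = 4.2 − 2.67 − 1.19 = 0.34%.
Country 2: TFP = 3.9 − 2.82 − 1.05 = 0.03%.
Difference = 0.34 − (0.03) = 0.31 pp.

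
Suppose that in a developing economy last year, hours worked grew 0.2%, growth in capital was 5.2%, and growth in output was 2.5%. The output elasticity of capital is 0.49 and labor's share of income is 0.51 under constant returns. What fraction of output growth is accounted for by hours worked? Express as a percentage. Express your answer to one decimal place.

Labor's share = 1 − 0.49 = 0.51.
Hours worked contributed 0.51 × 0.2 = 0.102 pp.
Share of growth = 0.102 / 2.5 × 100 = 4.08%.

Hours worked accounted for 4.1% of growth.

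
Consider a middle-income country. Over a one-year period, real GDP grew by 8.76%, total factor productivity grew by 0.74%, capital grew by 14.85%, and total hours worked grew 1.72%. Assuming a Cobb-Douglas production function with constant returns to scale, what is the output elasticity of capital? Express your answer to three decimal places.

gY = gA + α·gK + (1−α)·gL, so gY − gA − gL = α(gK − gL).
8.76 − 0.74 − 1.72 = α × (14.85 − 1.72).
6.3 = 13.13 α, so α = 0.47982.

α = 0.480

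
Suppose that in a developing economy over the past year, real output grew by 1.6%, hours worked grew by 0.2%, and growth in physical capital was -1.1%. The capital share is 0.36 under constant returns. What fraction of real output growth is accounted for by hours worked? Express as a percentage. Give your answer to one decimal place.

Labor's share = 1 − 0.36 = 0.64.
Hours worked contributed 0.64 × 0.2 = 0.128 pp.
Share of growth = 0.128 / 1.6 × 100 = 8%.

Hours worked accounted for 8.0% of growth.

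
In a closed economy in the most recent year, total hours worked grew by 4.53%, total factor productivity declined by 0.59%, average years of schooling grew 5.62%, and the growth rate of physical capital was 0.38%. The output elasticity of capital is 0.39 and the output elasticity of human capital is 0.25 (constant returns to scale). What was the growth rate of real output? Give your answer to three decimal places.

Labor's share = 1 − 0.39 − 0.25 = 0.36.
Physical capital: 0.39 × 0.38 = 0.1482 pp.
Average years of schooling: 0.25 × 5.62 = 1.405 pp.
Total hours worked: 0.36 × 4.53 = 1.6308 pp.
Output growth = -0.59 + 3.184 = 2.594%.

Real output growth was 2.594%.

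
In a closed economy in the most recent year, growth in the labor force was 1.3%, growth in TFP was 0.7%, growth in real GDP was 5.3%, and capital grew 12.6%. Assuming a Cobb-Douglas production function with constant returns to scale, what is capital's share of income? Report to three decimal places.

gY = gA + α·gK + (1−α)·gL, so gY − gA − gL = α(gK − gL).
5.3 − 0.7 − 1.3 = α × (12.6 − 1.3).
3.3 = 11.3 α, so α = 0.29204.

α = 0.292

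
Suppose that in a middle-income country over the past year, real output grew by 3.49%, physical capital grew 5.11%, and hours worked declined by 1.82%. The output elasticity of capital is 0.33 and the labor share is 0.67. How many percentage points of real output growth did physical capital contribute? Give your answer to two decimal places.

1.69

Contribution = share × growth = 0.33 × 5.11 = 1.6863 pp.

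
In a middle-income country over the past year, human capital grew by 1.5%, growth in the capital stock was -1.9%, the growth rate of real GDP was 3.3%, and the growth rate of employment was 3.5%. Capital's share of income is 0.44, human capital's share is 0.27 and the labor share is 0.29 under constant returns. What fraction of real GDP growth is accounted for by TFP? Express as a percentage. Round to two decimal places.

Labor's share = 1 − 0.44 − 0.27 = 0.29.
The capital stock: 0.44 × (-1.9) = -0.836 pp.
Human capital: 0.27 × 1.5 = 0.405 pp.
Employment: 0.29 × 3.5 = 1.015 pp.
TFP growth = 3.3 − 0.584 = 2.716%.
TFP share of growth = 2.716 / 3.3 × 100 = 82.303%.

82.30%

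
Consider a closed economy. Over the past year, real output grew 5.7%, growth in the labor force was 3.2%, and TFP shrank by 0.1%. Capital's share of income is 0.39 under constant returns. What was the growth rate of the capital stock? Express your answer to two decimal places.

The capital stock grew 9.87%.

Labor's share = 1 − 0.39 = 0.61.
gY = gA + 0.61×3.2 + 0.39×g.
0.39×g = 5.7 + 0.1 − 1.952 = 3.848.
g = 3.848 / 0.39 = 9.8667%.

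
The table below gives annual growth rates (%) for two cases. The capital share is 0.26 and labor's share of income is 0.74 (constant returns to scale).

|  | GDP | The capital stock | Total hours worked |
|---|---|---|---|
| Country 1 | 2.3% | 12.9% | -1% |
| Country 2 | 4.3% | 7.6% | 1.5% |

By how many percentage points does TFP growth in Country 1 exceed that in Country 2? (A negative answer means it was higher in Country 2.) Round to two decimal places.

Labor's share = 1 − 0.26 = 0.74.
Country 1: TFP = 2.3 − 3.354 + 0.74 = -0.314%.
Country 2: TFP = 4.3 − 1.976 − 1.11 = 1.214%.
Difference = -0.314 − (1.214) = -1.528 pp.

-1.53 percentage points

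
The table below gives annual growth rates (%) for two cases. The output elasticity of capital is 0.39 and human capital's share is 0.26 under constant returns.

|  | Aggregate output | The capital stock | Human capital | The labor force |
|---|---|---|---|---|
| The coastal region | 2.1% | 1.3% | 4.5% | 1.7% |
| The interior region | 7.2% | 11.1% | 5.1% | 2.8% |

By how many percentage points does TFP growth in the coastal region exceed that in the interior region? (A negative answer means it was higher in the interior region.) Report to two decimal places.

Labor's share = 1 − 0.39 − 0.26 = 0.35.
The coastal region: TFP = 2.1 − 0.507 − 1.17 − 0.595 = -0.172%.
The interior region: TFP = 7.2 − 4.329 − 1.326 − 0.98 = 0.565%.
Difference = -0.172 − (0.565) = -0.737 pp.

-0.74 percentage points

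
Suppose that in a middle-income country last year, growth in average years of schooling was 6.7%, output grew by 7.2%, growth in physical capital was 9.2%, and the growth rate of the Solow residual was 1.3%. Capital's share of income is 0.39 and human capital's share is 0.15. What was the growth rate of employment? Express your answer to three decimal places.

Labor's share = 1 − 0.39 − 0.15 = 0.46.
gY = gA + 0.39×9.2 + 0.15×6.7 + 0.46×g.
0.46×g = 7.2 − 1.3 − 4.593 = 1.307.
g = 1.307 / 0.46 = 2.8413%.

2.841%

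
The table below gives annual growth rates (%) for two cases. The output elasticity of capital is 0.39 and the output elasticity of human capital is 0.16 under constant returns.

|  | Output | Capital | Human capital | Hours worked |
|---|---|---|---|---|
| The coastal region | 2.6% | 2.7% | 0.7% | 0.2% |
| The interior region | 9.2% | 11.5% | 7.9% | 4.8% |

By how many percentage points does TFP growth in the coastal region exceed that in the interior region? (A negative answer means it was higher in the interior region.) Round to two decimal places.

0.05 percentage points

Labor's share = 1 − 0.39 − 0.16 = 0.45.
The coastal region: TFP = 2.6 − 1.053 − 0.112 − 0.09 = 1.345%.
The interior region: TFP = 9.2 − 4.485 − 1.264 − 2.16 = 1.291%.
Difference = 1.345 − (1.291) = 0.054 pp.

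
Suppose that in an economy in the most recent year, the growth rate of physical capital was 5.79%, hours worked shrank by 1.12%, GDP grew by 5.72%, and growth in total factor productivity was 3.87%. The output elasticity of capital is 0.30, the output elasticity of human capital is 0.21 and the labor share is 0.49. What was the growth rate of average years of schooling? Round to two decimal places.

Labor's share = 1 − 0.3 − 0.21 = 0.49.
gY = gA + 0.3×5.79 + 0.49×(-1.12) + 0.21×g.
0.21×g = 5.72 − 3.87 − 1.1882 = 0.6618.
g = 0.6618 / 0.21 = 3.1514%.

3.15%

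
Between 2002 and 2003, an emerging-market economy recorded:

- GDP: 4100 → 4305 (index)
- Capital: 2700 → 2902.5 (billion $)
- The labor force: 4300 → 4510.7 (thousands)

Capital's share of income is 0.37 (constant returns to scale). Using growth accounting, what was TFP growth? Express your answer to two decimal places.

-0.86%

GDP growth = (4305 − 4100) / 4100 = 5%.
Capital growth = (2902.5 − 2700) / 2700 = 7.5%.
The labor force growth = (4510.7 − 4300) / 4300 = 4.9%.
Labor's share = 1 − 0.37 = 0.63.
Capital: 0.37 × 7.5 = 2.775 pp.
The labor force: 0.63 × 4.9 = 3.087 pp.
TFP growth = 5 − 5.862 = -0.862%.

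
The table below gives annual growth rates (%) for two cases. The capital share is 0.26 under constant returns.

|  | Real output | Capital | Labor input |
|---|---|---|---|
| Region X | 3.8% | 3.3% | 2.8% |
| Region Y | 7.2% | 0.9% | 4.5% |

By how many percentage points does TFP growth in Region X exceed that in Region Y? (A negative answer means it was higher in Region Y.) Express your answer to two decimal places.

Labor's share = 1 − 0.26 = 0.74.
Region X: TFP = 3.8 − 0.858 − 2.072 = 0.87%.
Region Y: TFP = 7.2 − 0.234 − 3.33 = 3.636%.
Difference = 0.87 − (3.636) = -2.766 pp.

-2.77 percentage points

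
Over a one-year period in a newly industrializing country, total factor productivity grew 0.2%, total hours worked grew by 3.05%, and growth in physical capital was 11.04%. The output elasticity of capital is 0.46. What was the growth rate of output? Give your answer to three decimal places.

6.925%

Labor's share = 1 − 0.46 = 0.54.
Physical capital: 0.46 × 11.04 = 5.0784 pp.
Total hours worked: 0.54 × 3.05 = 1.647 pp.
Output growth = 0.2 + 6.7254 = 6.9254%.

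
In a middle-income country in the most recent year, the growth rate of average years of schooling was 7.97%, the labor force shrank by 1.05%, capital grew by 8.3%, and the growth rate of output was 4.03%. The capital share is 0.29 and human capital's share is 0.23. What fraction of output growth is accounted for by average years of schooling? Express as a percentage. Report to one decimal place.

Average years of schooling contributed 0.23 × 7.97 = 1.8331 pp.
Share of growth = 1.8331 / 4.03 × 100 = 45.486%.

Average years of schooling accounted for 45.5% of growth.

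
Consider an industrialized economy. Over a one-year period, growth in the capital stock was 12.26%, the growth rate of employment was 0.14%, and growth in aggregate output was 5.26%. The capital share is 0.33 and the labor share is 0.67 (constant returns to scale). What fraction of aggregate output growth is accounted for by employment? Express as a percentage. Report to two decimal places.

Labor's share = 1 − 0.33 = 0.67.
Employment contributed 0.67 × 0.14 = 0.0938 pp.
Share of growth = 0.0938 / 5.26 × 100 = 1.7833%.

1.78%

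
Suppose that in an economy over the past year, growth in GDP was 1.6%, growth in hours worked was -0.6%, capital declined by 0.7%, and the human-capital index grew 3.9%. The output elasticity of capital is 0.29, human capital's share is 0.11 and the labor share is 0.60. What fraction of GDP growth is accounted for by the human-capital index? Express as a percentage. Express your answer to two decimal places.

The human-capital index contributed 0.11 × 3.9 = 0.429 pp.
Share of growth = 0.429 / 1.6 × 100 = 26.8125%.

The human-capital index accounted for 26.81% of growth.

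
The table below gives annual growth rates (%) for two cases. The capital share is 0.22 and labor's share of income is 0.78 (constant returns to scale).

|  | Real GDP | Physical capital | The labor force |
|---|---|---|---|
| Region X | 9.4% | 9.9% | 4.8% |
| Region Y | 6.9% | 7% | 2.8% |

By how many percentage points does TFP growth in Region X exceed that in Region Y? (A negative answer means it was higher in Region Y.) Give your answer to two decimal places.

0.30 percentage points

Labor's share = 1 − 0.22 = 0.78.
Region X: TFP = 9.4 − 2.178 − 3.744 = 3.478%.
Region Y: TFP = 6.9 − 1.54 − 2.184 = 3.176%.
Difference = 3.478 − (3.176) = 0.302 pp.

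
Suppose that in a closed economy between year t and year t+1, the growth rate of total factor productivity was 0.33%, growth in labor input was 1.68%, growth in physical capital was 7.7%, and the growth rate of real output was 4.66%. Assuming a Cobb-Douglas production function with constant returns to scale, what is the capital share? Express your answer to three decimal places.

0.440

gY = gA + α·gK + (1−α)·gL, so gY − gA − gL = α(gK − gL).
4.66 − 0.33 − 1.68 = α × (7.7 − 1.68).
2.65 = 6.02 α, so α = 0.4402.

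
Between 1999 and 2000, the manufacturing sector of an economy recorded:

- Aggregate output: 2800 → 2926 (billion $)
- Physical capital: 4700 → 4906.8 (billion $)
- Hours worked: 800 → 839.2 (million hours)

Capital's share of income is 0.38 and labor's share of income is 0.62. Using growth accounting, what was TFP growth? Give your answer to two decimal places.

-0.21%

Aggregate output growth = (2926 − 2800) / 2800 = 4.5%.
Physical capital growth = (4906.8 − 4700) / 4700 = 4.4%.
Hours worked growth = (839.2 − 800) / 800 = 4.9%.
Labor's share = 1 − 0.38 = 0.62.
Physical capital: 0.38 × 4.4 = 1.672 pp.
Hours worked: 0.62 × 4.9 = 3.038 pp.
TFP growth = 4.5 − 4.71 = -0.21%.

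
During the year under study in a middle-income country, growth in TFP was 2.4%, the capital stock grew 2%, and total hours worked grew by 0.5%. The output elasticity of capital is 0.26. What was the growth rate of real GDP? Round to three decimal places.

Real GDP grew 3.290%.

Labor's share = 1 − 0.26 = 0.74.
The capital stock: 0.26 × 2 = 0.52 pp.
Total hours worked: 0.74 × 0.5 = 0.37 pp.
Output growth = 2.4 + 0.89 = 3.29%.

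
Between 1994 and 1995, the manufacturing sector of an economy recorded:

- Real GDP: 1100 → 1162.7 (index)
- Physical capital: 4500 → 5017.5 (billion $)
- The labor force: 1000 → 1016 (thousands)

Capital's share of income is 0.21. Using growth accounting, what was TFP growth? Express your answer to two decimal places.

2.02%

Real GDP growth = (1162.7 − 1100) / 1100 = 5.7%.
Physical capital growth = (5017.5 − 4500) / 4500 = 11.5%.
The labor force growth = (1016 − 1000) / 1000 = 1.6%.
Labor's share = 1 − 0.21 = 0.79.
Physical capital: 0.21 × 11.5 = 2.415 pp.
The labor force: 0.79 × 1.6 = 1.264 pp.
TFP growth = 5.7 − 3.679 = 2.021%.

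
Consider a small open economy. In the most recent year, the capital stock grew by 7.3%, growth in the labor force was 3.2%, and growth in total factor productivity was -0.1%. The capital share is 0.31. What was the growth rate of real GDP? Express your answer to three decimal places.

Labor's share = 1 − 0.31 = 0.69.
The capital stock: 0.31 × 7.3 = 2.263 pp.
The labor force: 0.69 × 3.2 = 2.208 pp.
Output growth = -0.1 + 4.471 = 4.371%.

4.371%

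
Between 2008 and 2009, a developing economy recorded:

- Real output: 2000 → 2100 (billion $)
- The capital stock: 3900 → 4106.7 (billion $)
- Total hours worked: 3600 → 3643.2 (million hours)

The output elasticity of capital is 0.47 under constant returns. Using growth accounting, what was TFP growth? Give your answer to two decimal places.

1.87%

Real output growth = (2100 − 2000) / 2000 = 5%.
The capital stock growth = (4106.7 − 3900) / 3900 = 5.3%.
Total hours worked growth = (3643.2 − 3600) / 3600 = 1.2%.
Labor's share = 1 − 0.47 = 0.53.
The capital stock: 0.47 × 5.3 = 2.491 pp.
Total hours worked: 0.53 × 1.2 = 0.636 pp.
TFP growth = 5 − 3.127 = 1.873%.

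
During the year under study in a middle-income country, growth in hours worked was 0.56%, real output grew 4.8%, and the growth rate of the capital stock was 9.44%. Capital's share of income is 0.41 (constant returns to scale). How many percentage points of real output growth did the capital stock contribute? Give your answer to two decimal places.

Contribution = share × growth = 0.41 × 9.44 = 3.8704 pp.

3.87 pp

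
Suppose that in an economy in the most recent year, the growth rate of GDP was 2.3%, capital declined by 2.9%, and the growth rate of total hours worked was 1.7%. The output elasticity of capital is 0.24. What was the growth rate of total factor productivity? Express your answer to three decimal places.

Labor's share = 1 − 0.24 = 0.76.
Capital: 0.24 × (-2.9) = -0.696 pp.
Total hours worked: 0.76 × 1.7 = 1.292 pp.
TFP growth = 2.3 − 0.596 = 1.704%.

Total factor productivity growth was 1.704%.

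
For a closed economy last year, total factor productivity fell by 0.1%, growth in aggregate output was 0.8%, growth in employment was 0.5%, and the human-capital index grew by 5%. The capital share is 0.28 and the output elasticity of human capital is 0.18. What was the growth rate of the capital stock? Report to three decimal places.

Labor's share = 1 − 0.28 − 0.18 = 0.54.
gY = gA + 0.18×5 + 0.54×0.5 + 0.28×g.
0.28×g = 0.8 + 0.1 − 1.17 = -0.27.
g = -0.27 / 0.28 = -0.96429%.

-0.964%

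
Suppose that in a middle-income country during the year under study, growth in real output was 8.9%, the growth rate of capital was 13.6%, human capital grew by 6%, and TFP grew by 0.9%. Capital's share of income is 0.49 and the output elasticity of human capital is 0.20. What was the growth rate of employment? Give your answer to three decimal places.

Labor's share = 1 − 0.49 − 0.2 = 0.31.
gY = gA + 0.49×13.6 + 0.2×6 + 0.31×g.
0.31×g = 8.9 − 0.9 − 7.864 = 0.136.
g = 0.136 / 0.31 = 0.43871%.

0.439%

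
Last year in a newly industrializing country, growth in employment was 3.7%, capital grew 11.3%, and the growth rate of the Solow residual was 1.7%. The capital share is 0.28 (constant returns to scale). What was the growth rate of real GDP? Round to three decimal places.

7.528%

Labor's share = 1 − 0.28 = 0.72.
Capital: 0.28 × 11.3 = 3.164 pp.
Employment: 0.72 × 3.7 = 2.664 pp.
Output growth = 1.7 + 5.828 = 7.528%.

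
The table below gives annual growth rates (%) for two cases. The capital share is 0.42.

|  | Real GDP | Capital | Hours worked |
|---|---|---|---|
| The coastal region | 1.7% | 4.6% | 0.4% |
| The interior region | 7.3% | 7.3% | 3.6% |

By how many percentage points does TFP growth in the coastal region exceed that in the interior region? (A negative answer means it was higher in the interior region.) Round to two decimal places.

Labor's share = 1 − 0.42 = 0.58.
The coastal region: TFP = 1.7 − 1.932 − 0.232 = -0.464%.
The interior region: TFP = 7.3 − 3.066 − 2.088 = 2.146%.
Difference = -0.464 − (2.146) = -2.61 pp.

-2.61 percentage points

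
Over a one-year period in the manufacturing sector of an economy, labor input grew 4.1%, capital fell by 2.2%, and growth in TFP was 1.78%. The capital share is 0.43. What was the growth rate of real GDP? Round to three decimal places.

Real GDP growth was 3.171%.

Labor's share = 1 − 0.43 = 0.57.
Capital: 0.43 × (-2.2) = -0.946 pp.
Labor input: 0.57 × 4.1 = 2.337 pp.
Output growth = 1.78 + 1.391 = 3.171%.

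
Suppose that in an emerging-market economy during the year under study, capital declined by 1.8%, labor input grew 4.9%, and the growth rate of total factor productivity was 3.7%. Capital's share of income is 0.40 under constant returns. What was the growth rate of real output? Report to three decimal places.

5.920%

Labor's share = 1 − 0.4 = 0.6.
Capital: 0.4 × (-1.8) = -0.72 pp.
Labor input: 0.6 × 4.9 = 2.94 pp.
Output growth = 3.7 + 2.22 = 5.92%.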